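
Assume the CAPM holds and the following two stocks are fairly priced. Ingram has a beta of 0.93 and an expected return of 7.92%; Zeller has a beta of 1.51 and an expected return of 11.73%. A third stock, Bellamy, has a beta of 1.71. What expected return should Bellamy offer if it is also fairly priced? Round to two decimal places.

MRP (SML slope) = (11.73% − 7.92%) / (1.51 − 0.93) = 3.81% / 0.58 = 6.5690%
R_f (intercept) = 7.92% − 0.93 × 6.5690% = 1.8108%
E(R_Bellamy) = R_f + β × MRP = 1.8108% + 1.71 × 6.5690% = 13.04%

13.04%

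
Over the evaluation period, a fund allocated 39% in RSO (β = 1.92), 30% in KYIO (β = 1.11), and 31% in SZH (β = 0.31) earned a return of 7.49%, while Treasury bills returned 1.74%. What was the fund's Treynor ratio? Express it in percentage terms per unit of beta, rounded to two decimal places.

4.88%

β_P = 0.39×1.92 + 0.30×1.11 + 0.31×0.31 = 1.1779
Treynor = (R_P − R_f) / β_P = (7.49% − 1.74%) / 1.1779 = 5.75% / 1.1779 = 4.88%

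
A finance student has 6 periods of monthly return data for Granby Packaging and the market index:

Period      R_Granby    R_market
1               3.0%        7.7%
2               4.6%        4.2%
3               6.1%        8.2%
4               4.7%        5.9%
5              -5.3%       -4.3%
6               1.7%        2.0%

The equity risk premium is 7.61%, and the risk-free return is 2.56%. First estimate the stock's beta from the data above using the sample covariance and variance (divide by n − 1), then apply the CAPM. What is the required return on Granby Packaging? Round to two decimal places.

Mean R_i = (3.0 + 4.6 + 6.1 + 4.7 − 5.3 + 1.7) / 6 = 2.4667%
Mean R_m = (7.7 + 4.2 + 8.2 + 5.9 − 4.3 + 2.0) / 6 = 3.9500%
Σ(R_i − R̄_i)(R_m − R̄_m) = 87.9000  ⇒  Cov = 87.9000 / 5 = 17.5800
Σ(R_m − R̄_m)² = 107.8550  ⇒  Var(R_m) = 107.8550 / 5 = 21.5710
β = Cov / Var(R_m) = 17.5800 / 21.5710 = 0.8150
E(R) = R_f + β × MRP = 2.56% + 0.8150 × 7.61% = 8.76%

8.76%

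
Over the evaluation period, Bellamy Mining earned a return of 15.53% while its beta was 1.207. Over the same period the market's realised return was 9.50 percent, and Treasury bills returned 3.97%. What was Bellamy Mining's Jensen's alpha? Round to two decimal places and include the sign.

Market excess return = 9.50% − 3.97% = 5.53%
CAPM benchmark = R_f + β(R_m − R_f) = 3.97% + 1.207 × 5.53% = 10.64471%
α = actual − benchmark = 15.53% − 10.64471% = +4.89%

+4.89%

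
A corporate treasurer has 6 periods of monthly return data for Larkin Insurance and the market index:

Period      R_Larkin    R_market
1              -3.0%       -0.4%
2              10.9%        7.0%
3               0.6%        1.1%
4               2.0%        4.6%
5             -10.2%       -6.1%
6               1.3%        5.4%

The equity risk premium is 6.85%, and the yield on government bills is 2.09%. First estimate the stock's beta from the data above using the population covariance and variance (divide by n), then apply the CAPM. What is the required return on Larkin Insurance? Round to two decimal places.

Mean R_i = (-3.0 + 10.9 + 0.6 + 2.0 − 10.2 + 1.3) / 6 = 0.2667%
Mean R_m = (-0.4 + 7.0 + 1.1 + 4.6 − 6.1 + 5.4) / 6 = 1.9333%
Σ(R_i − R̄_i)(R_m − R̄_m) = 153.5067  ⇒  Cov = 153.5067 / 6 = 25.5845
Σ(R_m − R̄_m)² = 115.4733  ⇒  Var(R_m) = 115.4733 / 6 = 19.2456
β = Cov / Var(R_m) = 25.5845 / 19.2456 = 1.3294
E(R) = R_f + β × MRP = 2.09% + 1.3294 × 6.85% = 11.20%

11.20%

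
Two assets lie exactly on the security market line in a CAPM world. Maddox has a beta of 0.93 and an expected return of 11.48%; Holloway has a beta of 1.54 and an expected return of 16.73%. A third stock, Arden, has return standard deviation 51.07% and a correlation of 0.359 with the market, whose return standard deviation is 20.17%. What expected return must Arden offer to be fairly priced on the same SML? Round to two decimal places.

MRP = (16.73% − 11.48%) / (1.54 − 0.93) = 8.6066%
R_f = 11.48% − 0.93 × 8.6066% = 3.4759%
β_Arden = ρ·σ_i/σ_m = 0.359 × 51.07 / 20.17 = 0.9090
E(R_Arden) = R_f + β × MRP = 3.4759% + 0.9090 × 8.6066% = 11.30%

11.30%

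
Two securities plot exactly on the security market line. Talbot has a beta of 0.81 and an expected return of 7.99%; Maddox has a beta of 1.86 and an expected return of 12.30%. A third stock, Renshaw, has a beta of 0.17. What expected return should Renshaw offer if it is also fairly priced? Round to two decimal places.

5.36%

MRP (SML slope) = (12.30% − 7.99%) / (1.86 − 0.81) = 4.31% / 1.05 = 4.1048%
R_f (intercept) = 7.99% − 0.81 × 4.1048% = 4.6651%
E(R_Renshaw) = R_f + β × MRP = 4.6651% + 0.17 × 4.1048% = 5.36%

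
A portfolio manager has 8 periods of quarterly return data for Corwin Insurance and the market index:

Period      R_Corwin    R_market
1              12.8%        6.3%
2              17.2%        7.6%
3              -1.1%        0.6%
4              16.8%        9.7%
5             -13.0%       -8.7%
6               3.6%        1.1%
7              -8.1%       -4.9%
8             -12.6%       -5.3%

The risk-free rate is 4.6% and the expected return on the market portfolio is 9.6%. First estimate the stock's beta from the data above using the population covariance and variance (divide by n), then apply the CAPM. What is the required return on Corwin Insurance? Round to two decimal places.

13.86%

Mean R_i = (12.8 + 17.2 − 1.1 + 16.8 − 13.0 + 3.6 − 8.1 − 12.6) / 8 = 1.9500%
Mean R_m = (6.3 + 7.6 + 0.6 + 9.7 − 8.7 + 1.1 − 4.9 − 5.3) / 8 = 0.8000%
Σ(R_i − R̄_i)(R_m − R̄_m) = 584.7100  ⇒  Cov = 584.7100 / 8 = 73.0888
Σ(R_m − R̄_m)² = 315.7800  ⇒  Var(R_m) = 315.7800 / 8 = 39.4725
β = Cov / Var(R_m) = 73.0888 / 39.4725 = 1.8516
MRP = 9.6% − 4.6% = 5.00%
E(R) = R_f + β × MRP = 4.6% + 1.8516 × 5.0% = 13.86%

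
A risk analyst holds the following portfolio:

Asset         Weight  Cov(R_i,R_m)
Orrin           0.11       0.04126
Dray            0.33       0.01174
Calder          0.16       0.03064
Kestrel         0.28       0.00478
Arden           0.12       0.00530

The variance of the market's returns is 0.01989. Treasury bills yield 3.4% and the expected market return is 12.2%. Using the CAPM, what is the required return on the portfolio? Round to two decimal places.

β_Orrin = 0.04126 / 0.01989 = 2.0744
β_Dray = 0.01174 / 0.01989 = 0.5902
β_Calder = 0.03064 / 0.01989 = 1.5405
β_Kestrel = 0.00478 / 0.01989 = 0.2403
β_Arden = 0.00530 / 0.01989 = 0.2665
β_P = Σ w_i β_i = 0.11×2.0744 + 0.33×0.5902 + 0.16×1.5405 + 0.28×0.2403 + 0.12×0.2665 = 0.7687
MRP = 12.2% − 3.4% = 8.80%
E(R_P) = R_f + β_P × MRP = 3.4% + 0.7687 × 8.8% = 10.16%

10.16%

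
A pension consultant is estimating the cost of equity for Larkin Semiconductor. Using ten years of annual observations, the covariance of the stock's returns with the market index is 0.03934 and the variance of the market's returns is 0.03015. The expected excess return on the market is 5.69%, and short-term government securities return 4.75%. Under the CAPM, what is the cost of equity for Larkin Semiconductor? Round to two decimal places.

β = Cov(R_i, R_m) / Var(R_m) = 0.03934 / 0.03015 = 1.3048
E(R) = R_f + β × MRP = 4.75% + 1.3048 × 5.69% = 12.17%

12.17%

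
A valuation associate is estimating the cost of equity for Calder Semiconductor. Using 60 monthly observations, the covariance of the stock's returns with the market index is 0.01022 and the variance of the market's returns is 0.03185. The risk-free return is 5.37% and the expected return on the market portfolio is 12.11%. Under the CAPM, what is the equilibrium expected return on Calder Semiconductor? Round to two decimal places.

β = Cov(R_i, R_m) / Var(R_m) = 0.01022 / 0.03185 = 0.3209
MRP = 12.11% − 5.37% = 6.74%
E(R) = R_f + β × MRP = 5.37% + 0.3209 × 6.74% = 7.53%

7.53%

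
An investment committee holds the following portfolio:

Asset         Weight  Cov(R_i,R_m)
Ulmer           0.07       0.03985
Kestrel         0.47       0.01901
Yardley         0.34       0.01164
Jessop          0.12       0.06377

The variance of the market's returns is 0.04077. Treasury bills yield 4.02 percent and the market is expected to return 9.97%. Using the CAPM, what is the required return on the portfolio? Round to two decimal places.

β_Ulmer = 0.03985 / 0.04077 = 0.9774
β_Kestrel = 0.01901 / 0.04077 = 0.4663
β_Yardley = 0.01164 / 0.04077 = 0.2855
β_Jessop = 0.06377 / 0.04077 = 1.5641
β_P = Σ w_i β_i = 0.07×0.9774 + 0.47×0.4663 + 0.34×0.2855 + 0.12×1.5641 = 0.5723
MRP = 9.97% − 4.02% = 5.95%
E(R_P) = R_f + β_P × MRP = 4.02% + 0.5723 × 5.95% = 7.43%

7.43%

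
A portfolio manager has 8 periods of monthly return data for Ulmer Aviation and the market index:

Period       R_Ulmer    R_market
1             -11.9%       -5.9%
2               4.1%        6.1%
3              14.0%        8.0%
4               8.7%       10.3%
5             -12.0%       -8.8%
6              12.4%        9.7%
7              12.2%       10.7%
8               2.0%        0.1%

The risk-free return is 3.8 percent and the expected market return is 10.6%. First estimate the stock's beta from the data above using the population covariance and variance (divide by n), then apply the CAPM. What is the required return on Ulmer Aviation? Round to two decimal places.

12.70%

Mean R_i = (-11.9 + 4.1 + 14.0 + 8.7 − 12.0 + 12.4 + 12.2 + 2.0) / 8 = 3.6875%
Mean R_m = (-5.9 + 6.1 + 8.0 + 10.3 − 8.8 + 9.7 + 10.7 + 0.1) / 8 = 3.7750%
Σ(R_i − R̄_i)(R_m − R̄_m) = 542.0875  ⇒  Cov = 542.0875 / 8 = 67.7609
Σ(R_m − R̄_m)² = 414.1350  ⇒  Var(R_m) = 414.1350 / 8 = 51.7669
β = Cov / Var(R_m) = 67.7609 / 51.7669 = 1.3090
MRP = 10.6% − 3.8% = 6.80%
E(R) = R_f + β × MRP = 3.8% + 1.3090 × 6.8% = 12.70%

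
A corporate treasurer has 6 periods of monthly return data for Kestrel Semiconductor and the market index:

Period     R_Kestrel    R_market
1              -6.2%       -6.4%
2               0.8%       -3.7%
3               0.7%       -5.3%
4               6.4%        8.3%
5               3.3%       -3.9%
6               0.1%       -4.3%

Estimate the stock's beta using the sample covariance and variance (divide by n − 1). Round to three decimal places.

Mean R_i = (-6.2 + 0.8 + 0.7 + 6.4 + 3.3 + 0.1) / 6 = 0.8500%
Mean R_m = (-6.4 − 3.7 − 5.3 + 8.3 − 3.9 − 4.3) / 6 = -2.5500%
Σ(R_i − R̄_i)(R_m − R̄_m) = 85.8350  ⇒  Cov = 85.8350 / 5 = 17.1670
Σ(R_m − R̄_m)² = 146.3150  ⇒  Var(R_m) = 146.3150 / 5 = 29.2630
β = Cov / Var(R_m) = 17.1670 / 29.2630 = 0.5866

0.587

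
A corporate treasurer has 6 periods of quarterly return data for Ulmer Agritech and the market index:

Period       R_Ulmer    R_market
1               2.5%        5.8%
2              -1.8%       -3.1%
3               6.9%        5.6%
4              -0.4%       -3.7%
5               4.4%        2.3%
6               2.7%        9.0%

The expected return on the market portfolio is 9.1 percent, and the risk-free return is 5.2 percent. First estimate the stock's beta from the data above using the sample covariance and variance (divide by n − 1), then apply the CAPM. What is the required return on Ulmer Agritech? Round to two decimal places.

Mean R_i = (2.5 − 1.8 + 6.9 − 0.4 + 4.4 + 2.7) / 6 = 2.3833%
Mean R_m = (5.8 − 3.1 + 5.6 − 3.7 + 2.3 + 9.0) / 6 = 2.6500%
Σ(R_i − R̄_i)(R_m − R̄_m) = 56.7250  ⇒  Cov = 56.7250 / 5 = 11.3450
Σ(R_m − R̄_m)² = 132.4550  ⇒  Var(R_m) = 132.4550 / 5 = 26.4910
β = Cov / Var(R_m) = 11.3450 / 26.4910 = 0.4283
MRP = 9.1% − 5.2% = 3.90%
E(R) = R_f + β × MRP = 5.2% + 0.4283 × 3.9% = 6.87%

6.87%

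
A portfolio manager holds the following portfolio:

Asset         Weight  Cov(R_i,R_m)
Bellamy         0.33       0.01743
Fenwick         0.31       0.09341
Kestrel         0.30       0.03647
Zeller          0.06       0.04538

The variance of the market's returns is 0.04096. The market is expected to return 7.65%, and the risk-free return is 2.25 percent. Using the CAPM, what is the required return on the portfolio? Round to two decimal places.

β_Bellamy = 0.01743 / 0.04096 = 0.4255
β_Fenwick = 0.09341 / 0.04096 = 2.2805
β_Kestrel = 0.03647 / 0.04096 = 0.8904
β_Zeller = 0.04538 / 0.04096 = 1.1079
β_P = Σ w_i β_i = 0.33×0.4255 + 0.31×2.2805 + 0.30×0.8904 + 0.06×1.1079 = 1.1810
MRP = 7.65% − 2.25% = 5.40%
E(R_P) = R_f + β_P × MRP = 2.25% + 1.1810 × 5.40% = 8.63%

8.63%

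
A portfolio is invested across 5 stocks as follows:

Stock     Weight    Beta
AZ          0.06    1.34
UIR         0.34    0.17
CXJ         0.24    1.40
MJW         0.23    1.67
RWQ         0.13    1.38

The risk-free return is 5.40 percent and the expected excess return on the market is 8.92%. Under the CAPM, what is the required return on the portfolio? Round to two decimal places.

14.66%

β_P = Σ w_i β_i = 0.06×1.34 + 0.34×0.17 + 0.24×1.40 + 0.23×1.67 + 0.13×1.38 = 1.0377
E(R_P) = R_f + β_P × MRP = 5.40% + 1.0377 × 8.92% = 14.66%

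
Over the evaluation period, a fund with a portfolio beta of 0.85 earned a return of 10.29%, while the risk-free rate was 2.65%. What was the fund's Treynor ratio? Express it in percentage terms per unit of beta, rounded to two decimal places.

8.99%

Treynor = (R_P − R_f) / β_P = (10.29% − 2.65%) / 0.8500 = 7.64% / 0.8500 = 8.99%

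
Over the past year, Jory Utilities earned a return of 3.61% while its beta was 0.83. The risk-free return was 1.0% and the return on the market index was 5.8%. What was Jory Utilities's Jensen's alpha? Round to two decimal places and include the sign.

-1.37%

Market excess return = 5.8% − 1.0% = 4.80%
CAPM benchmark = R_f + β(R_m − R_f) = 1.0% + 0.83 × 4.8% = 4.9840%
α = actual − benchmark = 3.61% − 4.9840% = -1.37%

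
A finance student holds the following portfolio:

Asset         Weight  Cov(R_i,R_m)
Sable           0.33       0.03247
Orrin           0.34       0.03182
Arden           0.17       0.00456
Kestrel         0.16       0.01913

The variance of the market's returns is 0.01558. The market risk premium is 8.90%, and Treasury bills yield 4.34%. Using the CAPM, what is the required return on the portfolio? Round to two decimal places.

β_Sable = 0.03247 / 0.01558 = 2.0841
β_Orrin = 0.03182 / 0.01558 = 2.0424
β_Arden = 0.00456 / 0.01558 = 0.2927
β_Kestrel = 0.01913 / 0.01558 = 1.2279
β_P = Σ w_i β_i = 0.33×2.0841 + 0.34×2.0424 + 0.17×0.2927 + 0.16×1.2279 = 1.6284
E(R_P) = R_f + β_P × MRP = 4.34% + 1.6284 × 8.90% = 18.83%

18.83%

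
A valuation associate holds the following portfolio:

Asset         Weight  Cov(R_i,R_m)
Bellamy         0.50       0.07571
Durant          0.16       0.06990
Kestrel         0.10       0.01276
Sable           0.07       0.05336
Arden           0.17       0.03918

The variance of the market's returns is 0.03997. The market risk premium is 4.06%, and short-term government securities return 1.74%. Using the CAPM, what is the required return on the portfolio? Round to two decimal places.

β_Bellamy = 0.07571 / 0.03997 = 1.8942
β_Durant = 0.06990 / 0.03997 = 1.7488
β_Kestrel = 0.01276 / 0.03997 = 0.3192
β_Sable = 0.05336 / 0.03997 = 1.3350
β_Arden = 0.03918 / 0.03997 = 0.9802
β_P = Σ w_i β_i = 0.50×1.8942 + 0.16×1.7488 + 0.10×0.3192 + 0.07×1.3350 + 0.17×0.9802 = 1.5189
E(R_P) = R_f + β_P × MRP = 1.74% + 1.5189 × 4.06% = 7.91%

7.91%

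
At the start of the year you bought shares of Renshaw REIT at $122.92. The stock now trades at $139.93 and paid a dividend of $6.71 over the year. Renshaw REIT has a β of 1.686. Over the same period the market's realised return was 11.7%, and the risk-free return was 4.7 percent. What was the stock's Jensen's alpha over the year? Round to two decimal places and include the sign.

Realised HPR = (P1 + D1 − P0) / P0 = (139.93 + 6.71 − 122.92) / 122.92 = 23.72 / 122.92 = 19.2971%
MRP = 11.7% − 4.7% = 7.00%
CAPM required = R_f + β·MRP = 4.7% + 1.686 × 7.0% = 16.5020%
α = realised − required = 19.2971% − 16.5020% = +2.80%

+2.80%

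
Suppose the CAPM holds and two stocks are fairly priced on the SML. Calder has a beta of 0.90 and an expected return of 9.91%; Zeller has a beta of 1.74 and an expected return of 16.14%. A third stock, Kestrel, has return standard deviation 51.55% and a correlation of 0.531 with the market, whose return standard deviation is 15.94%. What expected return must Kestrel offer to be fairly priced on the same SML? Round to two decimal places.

MRP = (16.14% − 9.91%) / (1.74 − 0.90) = 7.4167%
R_f = 9.91% − 0.90 × 7.4167% = 3.2350%
β_Kestrel = ρ·σ_i/σ_m = 0.531 × 51.55 / 15.94 = 1.7173
E(R_Kestrel) = R_f + β × MRP = 3.2350% + 1.7173 × 7.4167% = 15.97%

15.97%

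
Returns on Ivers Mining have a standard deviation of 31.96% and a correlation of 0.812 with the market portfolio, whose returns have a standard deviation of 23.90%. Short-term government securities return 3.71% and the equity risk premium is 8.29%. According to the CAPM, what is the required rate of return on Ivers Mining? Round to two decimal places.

12.71%

β = ρ × σ_i / σ_m = 0.812 × 31.96% / 23.90% = 1.0858
E(R) = 3.71% + 1.0858 × 8.29% = 12.71%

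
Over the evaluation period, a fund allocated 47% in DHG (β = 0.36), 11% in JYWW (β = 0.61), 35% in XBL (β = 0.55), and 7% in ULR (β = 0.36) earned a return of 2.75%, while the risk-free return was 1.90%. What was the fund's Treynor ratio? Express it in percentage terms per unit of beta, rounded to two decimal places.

β_P = 0.47×0.36 + 0.11×0.61 + 0.35×0.55 + 0.07×0.36 = 0.4540
Treynor = (R_P − R_f) / β_P = (2.75% − 1.90%) / 0.4540 = 0.85% / 0.4540 = 1.87%

1.87%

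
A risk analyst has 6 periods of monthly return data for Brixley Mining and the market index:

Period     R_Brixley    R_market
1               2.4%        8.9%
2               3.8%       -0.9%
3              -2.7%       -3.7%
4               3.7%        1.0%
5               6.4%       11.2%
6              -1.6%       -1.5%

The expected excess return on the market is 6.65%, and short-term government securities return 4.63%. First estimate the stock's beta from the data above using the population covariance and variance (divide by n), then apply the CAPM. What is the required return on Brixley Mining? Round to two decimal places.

7.35%

Mean R_i = (2.4 + 3.8 − 2.7 + 3.7 + 6.4 − 1.6) / 6 = 2.0000%
Mean R_m = (8.9 − 0.9 − 3.7 + 1.0 + 11.2 − 1.5) / 6 = 2.5000%
Σ(R_i − R̄_i)(R_m − R̄_m) = 75.7100  ⇒  Cov = 75.7100 / 6 = 12.6183
Σ(R_m − R̄_m)² = 184.9000  ⇒  Var(R_m) = 184.9000 / 6 = 30.8167
β = Cov / Var(R_m) = 12.6183 / 30.8167 = 0.4095
E(R) = R_f + β × MRP = 4.63% + 0.4095 × 6.65% = 7.35%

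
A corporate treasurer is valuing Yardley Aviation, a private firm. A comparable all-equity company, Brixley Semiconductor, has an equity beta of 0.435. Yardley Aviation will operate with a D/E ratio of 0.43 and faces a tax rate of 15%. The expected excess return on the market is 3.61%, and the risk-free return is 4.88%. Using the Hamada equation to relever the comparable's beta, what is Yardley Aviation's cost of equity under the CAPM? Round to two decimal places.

β_L = β_U × [1 + (1 − t)(D/E)] = 0.435 × [1 + (1 − 0.15) × 0.43]
    = 0.435 × [1 + 0.85 × 0.43] = 0.435 × 1.3655 = 0.5940
E(R) = R_f + β_L × MRP = 4.88% + 0.5940 × 3.61% = 7.02%

7.02%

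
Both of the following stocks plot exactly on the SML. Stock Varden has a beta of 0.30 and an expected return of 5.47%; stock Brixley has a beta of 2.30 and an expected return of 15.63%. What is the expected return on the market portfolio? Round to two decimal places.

Both satisfy E(R) = R_f + β·MRP, so the slope of the SML is
MRP = (15.63% − 5.47%) / (2.30 − 0.30) = 10.16% / 2.00 = 5.0800%
R_f = E(R_Varden) − β_Varden·MRP = 5.47% − 0.30 × 5.0800% = 3.9460%
E(R_m) = R_f + MRP = 3.9460% + 5.0800% = 9.03%

9.03%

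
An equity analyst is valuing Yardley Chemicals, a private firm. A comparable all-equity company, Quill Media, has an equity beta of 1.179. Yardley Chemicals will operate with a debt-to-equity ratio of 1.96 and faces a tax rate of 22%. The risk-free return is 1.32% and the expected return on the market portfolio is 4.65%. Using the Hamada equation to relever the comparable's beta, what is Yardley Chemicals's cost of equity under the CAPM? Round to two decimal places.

11.25%

β_L = β_U × [1 + (1 − t)(D/E)] = 1.179 × [1 + (1 − 0.22) × 1.96]
    = 1.179 × [1 + 0.78 × 1.96] = 1.179 × 2.5288 = 2.9815
MRP = 4.65% − 1.32% = 3.33%
E(R) = R_f + β_L × MRP = 1.32% + 2.9815 × 3.33% = 11.25%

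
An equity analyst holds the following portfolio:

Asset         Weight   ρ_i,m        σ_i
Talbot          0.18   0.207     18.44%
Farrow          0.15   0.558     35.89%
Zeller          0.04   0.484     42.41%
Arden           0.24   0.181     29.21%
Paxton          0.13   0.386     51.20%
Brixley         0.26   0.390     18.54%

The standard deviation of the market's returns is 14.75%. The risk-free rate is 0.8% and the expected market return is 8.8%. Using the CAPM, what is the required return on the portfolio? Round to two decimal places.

6.35%

β_Talbot = 0.207 × 18.44% / 14.75% = 0.2588
β_Farrow = 0.558 × 35.89% / 14.75% = 1.3577
β_Zeller = 0.484 × 42.41% / 14.75% = 1.3916
β_Arden = 0.181 × 29.21% / 14.75% = 0.3584
β_Paxton = 0.386 × 51.20% / 14.75% = 1.3399
β_Brixley = 0.390 × 18.54% / 14.75% = 0.4902
β_P = Σ w_i β_i = 0.18×0.2588 + 0.15×1.3577 + 0.04×1.3916 + 0.24×0.3584 + 0.13×1.3399 + 0.26×0.4902 = 0.6936
MRP = 8.8% − 0.8% = 8.00%
E(R_P) = R_f + β_P × MRP = 0.8% + 0.6936 × 8.0% = 6.35%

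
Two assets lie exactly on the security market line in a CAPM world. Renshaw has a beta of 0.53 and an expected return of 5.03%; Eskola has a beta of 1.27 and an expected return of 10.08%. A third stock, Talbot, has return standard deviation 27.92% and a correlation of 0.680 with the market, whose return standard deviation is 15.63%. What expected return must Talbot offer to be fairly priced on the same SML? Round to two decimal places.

MRP = (10.08% − 5.03%) / (1.27 − 0.53) = 6.8243%
R_f = 5.03% − 0.53 × 6.8243% = 1.4131%
β_Talbot = ρ·σ_i/σ_m = 0.680 × 27.92 / 15.63 = 1.2147
E(R_Talbot) = R_f + β × MRP = 1.4131% + 1.2147 × 6.8243% = 9.70%

9.70%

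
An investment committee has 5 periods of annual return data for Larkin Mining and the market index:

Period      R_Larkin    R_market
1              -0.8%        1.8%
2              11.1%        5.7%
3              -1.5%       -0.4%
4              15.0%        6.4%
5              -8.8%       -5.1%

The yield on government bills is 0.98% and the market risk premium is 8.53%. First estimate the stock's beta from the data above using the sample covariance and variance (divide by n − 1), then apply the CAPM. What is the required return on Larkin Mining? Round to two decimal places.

Mean R_i = (-0.8 + 11.1 − 1.5 + 15.0 − 8.8) / 5 = 3.0000%
Mean R_m = (1.8 + 5.7 − 0.4 + 6.4 − 5.1) / 5 = 1.6800%
Σ(R_i − R̄_i)(R_m − R̄_m) = 178.1100  ⇒  Cov = 178.1100 / 4 = 44.5275
Σ(R_m − R̄_m)² = 88.7480  ⇒  Var(R_m) = 88.7480 / 4 = 22.1870
β = Cov / Var(R_m) = 44.5275 / 22.1870 = 2.0069
E(R) = R_f + β × MRP = 0.98% + 2.0069 × 8.53% = 18.10%

18.10%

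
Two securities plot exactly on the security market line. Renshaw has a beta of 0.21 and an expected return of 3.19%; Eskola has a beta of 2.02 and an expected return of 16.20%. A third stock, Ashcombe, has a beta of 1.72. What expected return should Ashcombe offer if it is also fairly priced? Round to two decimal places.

MRP (SML slope) = (16.20% − 3.19%) / (2.02 − 0.21) = 13.01% / 1.81 = 7.1878%
R_f (intercept) = 3.19% − 0.21 × 7.1878% = 1.6806%
E(R_Ashcombe) = R_f + β × MRP = 1.6806% + 1.72 × 7.1878% = 14.04%

14.04%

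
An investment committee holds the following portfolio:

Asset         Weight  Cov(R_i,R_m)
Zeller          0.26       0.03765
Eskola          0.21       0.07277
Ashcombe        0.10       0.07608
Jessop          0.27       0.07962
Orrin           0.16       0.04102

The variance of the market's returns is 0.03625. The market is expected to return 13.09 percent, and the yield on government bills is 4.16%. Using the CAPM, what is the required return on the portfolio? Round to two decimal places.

β_Zeller = 0.03765 / 0.03625 = 1.0386
β_Eskola = 0.07277 / 0.03625 = 2.0074
β_Ashcombe = 0.07608 / 0.03625 = 2.0988
β_Jessop = 0.07962 / 0.03625 = 2.1964
β_Orrin = 0.04102 / 0.03625 = 1.1316
β_P = Σ w_i β_i = 0.26×1.0386 + 0.21×2.0074 + 0.10×2.0988 + 0.27×2.1964 + 0.16×1.1316 = 1.6756
MRP = 13.09% − 4.16% = 8.93%
E(R_P) = R_f + β_P × MRP = 4.16% + 1.6756 × 8.93% = 19.12%

19.12%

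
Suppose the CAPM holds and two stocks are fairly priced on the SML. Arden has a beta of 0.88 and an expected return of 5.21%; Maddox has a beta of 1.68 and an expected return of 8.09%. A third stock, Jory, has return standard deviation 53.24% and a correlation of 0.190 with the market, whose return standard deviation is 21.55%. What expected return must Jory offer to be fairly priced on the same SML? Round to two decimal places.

3.73%

MRP = (8.09% − 5.21%) / (1.68 − 0.88) = 3.6000%
R_f = 5.21% − 0.88 × 3.6000% = 2.0420%
β_Jory = ρ·σ_i/σ_m = 0.190 × 53.24 / 21.55 = 0.4694
E(R_Jory) = R_f + β × MRP = 2.0420% + 0.4694 × 3.6000% = 3.73%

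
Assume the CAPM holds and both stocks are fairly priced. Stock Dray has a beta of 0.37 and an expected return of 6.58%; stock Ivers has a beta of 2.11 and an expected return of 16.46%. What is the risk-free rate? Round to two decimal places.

4.48%

Both satisfy E(R) = R_f + β·MRP, so the slope of the SML is
MRP = (16.46% − 6.58%) / (2.11 − 0.37) = 9.88% / 1.74 = 5.6782%
R_f = E(R_Dray) − β_Dray·MRP = 6.58% − 0.37 × 5.6782% = 4.4791%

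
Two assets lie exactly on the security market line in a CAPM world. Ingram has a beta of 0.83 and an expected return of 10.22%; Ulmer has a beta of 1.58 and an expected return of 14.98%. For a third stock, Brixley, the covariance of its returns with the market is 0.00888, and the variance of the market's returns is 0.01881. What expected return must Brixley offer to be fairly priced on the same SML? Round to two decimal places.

7.95%

MRP = (14.98% − 10.22%) / (1.58 − 0.83) = 6.3467%
R_f = 10.22% − 0.83 × 6.3467% = 4.9522%
β_Brixley = Cov / Var(R_m) = 0.00888 / 0.01881 = 0.4721
E(R_Brixley) = R_f + β × MRP = 4.9522% + 0.4721 × 6.3467% = 7.95%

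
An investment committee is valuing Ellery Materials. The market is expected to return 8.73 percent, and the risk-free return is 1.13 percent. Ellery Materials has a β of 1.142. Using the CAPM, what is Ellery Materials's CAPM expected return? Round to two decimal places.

Market risk premium = E(R_m) − R_f = 8.73% − 1.13% = 7.60%
E(R) = R_f + β × MRP = 1.13% + 1.142 × 7.60% = 9.81%

9.81%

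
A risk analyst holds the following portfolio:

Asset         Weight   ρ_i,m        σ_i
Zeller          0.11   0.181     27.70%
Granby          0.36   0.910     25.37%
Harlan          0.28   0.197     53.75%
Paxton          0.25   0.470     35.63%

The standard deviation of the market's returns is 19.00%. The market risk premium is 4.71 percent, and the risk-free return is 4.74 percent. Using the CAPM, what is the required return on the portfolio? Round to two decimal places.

8.71%

β_Zeller = 0.181 × 27.70% / 19.00% = 0.2639
β_Granby = 0.910 × 25.37% / 19.00% = 1.2151
β_Harlan = 0.197 × 53.75% / 19.00% = 0.5573
β_Paxton = 0.470 × 35.63% / 19.00% = 0.8814
β_P = Σ w_i β_i = 0.11×0.2639 + 0.36×1.2151 + 0.28×0.5573 + 0.25×0.8814 = 0.8429
E(R_P) = R_f + β_P × MRP = 4.74% + 0.8429 × 4.71% = 8.71%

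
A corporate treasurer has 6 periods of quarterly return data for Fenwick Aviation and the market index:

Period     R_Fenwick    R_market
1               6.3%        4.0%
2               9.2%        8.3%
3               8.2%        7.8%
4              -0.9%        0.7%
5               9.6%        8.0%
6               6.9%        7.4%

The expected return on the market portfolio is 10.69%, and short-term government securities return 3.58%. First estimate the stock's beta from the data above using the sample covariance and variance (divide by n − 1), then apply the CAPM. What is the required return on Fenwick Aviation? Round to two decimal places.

12.07%

Mean R_i = (6.3 + 9.2 + 8.2 − 0.9 + 9.6 + 6.9) / 6 = 6.5500%
Mean R_m = (4.0 + 8.3 + 7.8 + 0.7 + 8.0 + 7.4) / 6 = 6.0333%
Σ(R_i − R̄_i)(R_m − R̄_m) = 55.6400  ⇒  Cov = 55.6400 / 5 = 11.1280
Σ(R_m − R̄_m)² = 46.5733  ⇒  Var(R_m) = 46.5733 / 5 = 9.3147
β = Cov / Var(R_m) = 11.1280 / 9.3147 = 1.1947
MRP = 10.69% − 3.58% = 7.11%
E(R) = R_f + β × MRP = 3.58% + 1.1947 × 7.11% = 12.07%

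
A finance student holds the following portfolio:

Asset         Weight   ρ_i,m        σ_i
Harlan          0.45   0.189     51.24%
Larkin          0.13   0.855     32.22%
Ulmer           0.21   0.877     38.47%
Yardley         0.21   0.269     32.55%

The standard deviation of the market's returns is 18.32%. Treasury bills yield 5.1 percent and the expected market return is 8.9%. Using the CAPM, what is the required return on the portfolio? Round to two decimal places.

8.60%

β_Harlan = 0.189 × 51.24% / 18.32% = 0.5286
β_Larkin = 0.855 × 32.22% / 18.32% = 1.5037
β_Ulmer = 0.877 × 38.47% / 18.32% = 1.8416
β_Yardley = 0.269 × 32.55% / 18.32% = 0.4779
β_P = Σ w_i β_i = 0.45×0.5286 + 0.13×1.5037 + 0.21×1.8416 + 0.21×0.4779 = 0.9204
MRP = 8.9% − 5.1% = 3.80%
E(R_P) = R_f + β_P × MRP = 5.1% + 0.9204 × 3.8% = 8.60%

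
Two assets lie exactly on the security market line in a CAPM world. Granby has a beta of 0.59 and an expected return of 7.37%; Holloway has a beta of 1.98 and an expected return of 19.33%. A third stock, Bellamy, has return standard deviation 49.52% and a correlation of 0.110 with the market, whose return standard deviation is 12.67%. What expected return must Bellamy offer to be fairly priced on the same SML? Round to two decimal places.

5.99%

MRP = (19.33% − 7.37%) / (1.98 − 0.59) = 8.6043%
R_f = 7.37% − 0.59 × 8.6043% = 2.2935%
β_Bellamy = ρ·σ_i/σ_m = 0.110 × 49.52 / 12.67 = 0.4299
E(R_Bellamy) = R_f + β × MRP = 2.2935% + 0.4299 × 8.6043% = 5.99%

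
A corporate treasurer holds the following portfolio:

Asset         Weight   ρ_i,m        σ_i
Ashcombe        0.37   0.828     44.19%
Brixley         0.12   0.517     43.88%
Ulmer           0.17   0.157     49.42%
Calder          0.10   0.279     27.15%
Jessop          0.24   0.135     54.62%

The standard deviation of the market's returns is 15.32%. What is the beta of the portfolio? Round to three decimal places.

1.312

β_Ashcombe = 0.828 × 44.19% / 15.32% = 2.3883
β_Brixley = 0.517 × 43.88% / 15.32% = 1.4808
β_Ulmer = 0.157 × 49.42% / 15.32% = 0.5065
β_Calder = 0.279 × 27.15% / 15.32% = 0.4944
β_Jessop = 0.135 × 54.62% / 15.32% = 0.4813
β_P = Σ w_i β_i = 0.37×2.3883 + 0.12×1.4808 + 0.17×0.5065 + 0.10×0.4944 + 0.24×0.4813 = 1.3124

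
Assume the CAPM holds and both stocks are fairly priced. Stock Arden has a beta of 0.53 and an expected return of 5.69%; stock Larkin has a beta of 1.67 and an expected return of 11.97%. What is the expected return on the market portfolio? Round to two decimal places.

8.28%

Both satisfy E(R) = R_f + β·MRP, so the slope of the SML is
MRP = (11.97% − 5.69%) / (1.67 − 0.53) = 6.28% / 1.14 = 5.5088%
R_f = E(R_Arden) − β_Arden·MRP = 5.69% − 0.53 × 5.5088% = 2.7703%
E(R_m) = R_f + MRP = 2.7703% + 5.5088% = 8.28%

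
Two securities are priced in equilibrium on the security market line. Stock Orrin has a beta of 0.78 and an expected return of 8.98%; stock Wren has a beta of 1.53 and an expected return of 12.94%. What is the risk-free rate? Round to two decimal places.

Both satisfy E(R) = R_f + β·MRP, so the slope of the SML is
MRP = (12.94% − 8.98%) / (1.53 − 0.78) = 3.96% / 0.75 = 5.2800%
R_f = E(R_Orrin) − β_Orrin·MRP = 8.98% − 0.78 × 5.2800% = 4.8616%

4.86%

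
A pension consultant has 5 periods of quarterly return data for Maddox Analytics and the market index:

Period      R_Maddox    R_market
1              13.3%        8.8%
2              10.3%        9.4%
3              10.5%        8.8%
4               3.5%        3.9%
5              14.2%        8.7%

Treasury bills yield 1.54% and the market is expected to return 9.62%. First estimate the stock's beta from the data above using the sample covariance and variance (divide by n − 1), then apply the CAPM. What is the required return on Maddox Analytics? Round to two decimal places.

14.62%

Mean R_i = (13.3 + 10.3 + 10.5 + 3.5 + 14.2) / 5 = 10.3600%
Mean R_m = (8.8 + 9.4 + 8.8 + 3.9 + 8.7) / 5 = 7.9200%
Σ(R_i − R̄_i)(R_m − R̄_m) = 33.1940  ⇒  Cov = 33.1940 / 4 = 8.2985
Σ(R_m − R̄_m)² = 20.5080  ⇒  Var(R_m) = 20.5080 / 4 = 5.1270
β = Cov / Var(R_m) = 8.2985 / 5.1270 = 1.6186
MRP = 9.62% − 1.54% = 8.08%
E(R) = R_f + β × MRP = 1.54% + 1.6186 × 8.08% = 14.62%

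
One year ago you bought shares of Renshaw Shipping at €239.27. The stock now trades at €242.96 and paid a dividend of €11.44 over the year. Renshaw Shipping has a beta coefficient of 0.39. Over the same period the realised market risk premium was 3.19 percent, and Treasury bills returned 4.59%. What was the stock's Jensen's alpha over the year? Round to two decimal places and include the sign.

Realised HPR = (P1 + D1 − P0) / P0 = (242.96 + 11.44 − 239.27) / 239.27 = 15.13 / 239.27 = 6.3234%
CAPM required = R_f + β·MRP = 4.59% + 0.39 × 3.19% = 5.8341%
α = realised − required = 6.3234% − 5.8341% = +0.49%

+0.49%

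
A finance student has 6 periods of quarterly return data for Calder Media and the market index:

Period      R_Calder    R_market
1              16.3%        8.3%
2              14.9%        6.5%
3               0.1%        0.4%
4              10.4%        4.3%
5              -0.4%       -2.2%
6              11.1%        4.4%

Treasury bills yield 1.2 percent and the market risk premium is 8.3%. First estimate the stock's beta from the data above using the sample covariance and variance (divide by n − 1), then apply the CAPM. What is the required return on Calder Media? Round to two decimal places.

16.27%

Mean R_i = (16.3 + 14.9 + 0.1 + 10.4 − 0.4 + 11.1) / 6 = 8.7333%
Mean R_m = (8.3 + 6.5 + 0.4 + 4.3 − 2.2 + 4.4) / 6 = 3.6167%
Σ(R_i − R̄_i)(R_m − R̄_m) = 137.1067  ⇒  Cov = 137.1067 / 5 = 27.4213
Σ(R_m − R̄_m)² = 75.5083  ⇒  Var(R_m) = 75.5083 / 5 = 15.1017
β = Cov / Var(R_m) = 27.4213 / 15.1017 = 1.8158
E(R) = R_f + β × MRP = 1.2% + 1.8158 × 8.3% = 16.27%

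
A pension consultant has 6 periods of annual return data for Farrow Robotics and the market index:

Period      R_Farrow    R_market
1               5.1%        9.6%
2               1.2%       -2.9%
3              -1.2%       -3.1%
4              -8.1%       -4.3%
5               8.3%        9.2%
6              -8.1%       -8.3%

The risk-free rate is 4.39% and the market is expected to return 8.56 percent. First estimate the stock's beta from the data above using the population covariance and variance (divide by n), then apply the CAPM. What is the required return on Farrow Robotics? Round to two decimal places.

7.75%

Mean R_i = (5.1 + 1.2 − 1.2 − 8.1 + 8.3 − 8.1) / 6 = -0.4667%
Mean R_m = (9.6 − 2.9 − 3.1 − 4.3 + 9.2 − 8.3) / 6 = 0.0333%
Σ(R_i − R̄_i)(R_m − R̄_m) = 227.7133  ⇒  Cov = 227.7133 / 6 = 37.9522
Σ(R_m − R̄_m)² = 282.1933  ⇒  Var(R_m) = 282.1933 / 6 = 47.0322
β = Cov / Var(R_m) = 37.9522 / 47.0322 = 0.8069
MRP = 8.56% − 4.39% = 4.17%
E(R) = R_f + β × MRP = 4.39% + 0.8069 × 4.17% = 7.75%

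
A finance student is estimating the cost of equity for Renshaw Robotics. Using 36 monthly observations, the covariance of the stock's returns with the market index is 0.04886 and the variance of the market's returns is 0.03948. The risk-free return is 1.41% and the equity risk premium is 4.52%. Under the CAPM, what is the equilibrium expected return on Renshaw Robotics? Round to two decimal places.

7.00%

β = Cov(R_i, R_m) / Var(R_m) = 0.04886 / 0.03948 = 1.2376
E(R) = R_f + β × MRP = 1.41% + 1.2376 × 4.52% = 7.00%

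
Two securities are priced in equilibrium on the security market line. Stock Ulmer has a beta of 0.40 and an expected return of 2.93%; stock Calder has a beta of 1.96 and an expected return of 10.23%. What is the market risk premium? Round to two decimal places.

4.68%

Both satisfy E(R) = R_f + β·MRP, so the slope of the SML is
MRP = (10.23% − 2.93%) / (1.96 − 0.40) = 7.30% / 1.56 = 4.6795%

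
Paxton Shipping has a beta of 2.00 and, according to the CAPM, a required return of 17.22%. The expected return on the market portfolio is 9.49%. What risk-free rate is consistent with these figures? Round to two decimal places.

1.76%

E(R) = R_f + β(E(R_m) − R_f) = R_f(1 − β) + β·E(R_m)
17.22% = R_f × (1 − 2.00) + 2.00 × 9.49%
17.22% = R_f × -1.00 + 18.9800%
R_f = (17.22% − 18.9800%) / -1.00 = 1.76%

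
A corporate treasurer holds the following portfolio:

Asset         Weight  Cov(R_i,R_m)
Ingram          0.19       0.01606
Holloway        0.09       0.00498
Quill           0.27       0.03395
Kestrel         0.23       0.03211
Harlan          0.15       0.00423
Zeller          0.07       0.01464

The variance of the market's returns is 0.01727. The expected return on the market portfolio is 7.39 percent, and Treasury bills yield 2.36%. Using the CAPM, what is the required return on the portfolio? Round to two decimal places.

8.68%

β_Ingram = 0.01606 / 0.01727 = 0.9299
β_Holloway = 0.00498 / 0.01727 = 0.2884
β_Quill = 0.03395 / 0.01727 = 1.9658
β_Kestrel = 0.03211 / 0.01727 = 1.8593
β_Harlan = 0.00423 / 0.01727 = 0.2449
β_Zeller = 0.01464 / 0.01727 = 0.8477
β_P = Σ w_i β_i = 0.19×0.9299 + 0.09×0.2884 + 0.27×1.9658 + 0.23×1.8593 + 0.15×0.2449 + 0.07×0.8477 = 1.2571
MRP = 7.39% − 2.36% = 5.03%
E(R_P) = R_f + β_P × MRP = 2.36% + 1.2571 × 5.03% = 8.68%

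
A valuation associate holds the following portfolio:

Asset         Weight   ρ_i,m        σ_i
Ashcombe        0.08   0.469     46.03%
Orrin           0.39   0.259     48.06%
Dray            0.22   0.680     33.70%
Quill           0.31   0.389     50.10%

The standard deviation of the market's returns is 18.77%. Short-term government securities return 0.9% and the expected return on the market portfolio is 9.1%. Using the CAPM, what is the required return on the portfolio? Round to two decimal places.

8.62%

β_Ashcombe = 0.469 × 46.03% / 18.77% = 1.1501
β_Orrin = 0.259 × 48.06% / 18.77% = 0.6632
β_Dray = 0.680 × 33.70% / 18.77% = 1.2209
β_Quill = 0.389 × 50.10% / 18.77% = 1.0383
β_P = Σ w_i β_i = 0.08×1.1501 + 0.39×0.6632 + 0.22×1.2209 + 0.31×1.0383 = 0.9411
MRP = 9.1% − 0.9% = 8.20%
E(R_P) = R_f + β_P × MRP = 0.9% + 0.9411 × 8.2% = 8.62%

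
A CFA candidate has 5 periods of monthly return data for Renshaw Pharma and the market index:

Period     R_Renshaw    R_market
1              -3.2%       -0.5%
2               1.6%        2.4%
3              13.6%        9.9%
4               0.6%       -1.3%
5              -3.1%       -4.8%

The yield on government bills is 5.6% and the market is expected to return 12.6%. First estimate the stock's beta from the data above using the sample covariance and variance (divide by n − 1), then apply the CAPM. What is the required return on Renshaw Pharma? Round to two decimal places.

13.81%

Mean R_i = (-3.2 + 1.6 + 13.6 + 0.6 − 3.1) / 5 = 1.9000%
Mean R_m = (-0.5 + 2.4 + 9.9 − 1.3 − 4.8) / 5 = 1.1400%
Σ(R_i − R̄_i)(R_m − R̄_m) = 143.3500  ⇒  Cov = 143.3500 / 4 = 35.8375
Σ(R_m − R̄_m)² = 122.2520  ⇒  Var(R_m) = 122.2520 / 4 = 30.5630
β = Cov / Var(R_m) = 35.8375 / 30.5630 = 1.1726
MRP = 12.6% − 5.6% = 7.00%
E(R) = R_f + β × MRP = 5.6% + 1.1726 × 7.0% = 13.81%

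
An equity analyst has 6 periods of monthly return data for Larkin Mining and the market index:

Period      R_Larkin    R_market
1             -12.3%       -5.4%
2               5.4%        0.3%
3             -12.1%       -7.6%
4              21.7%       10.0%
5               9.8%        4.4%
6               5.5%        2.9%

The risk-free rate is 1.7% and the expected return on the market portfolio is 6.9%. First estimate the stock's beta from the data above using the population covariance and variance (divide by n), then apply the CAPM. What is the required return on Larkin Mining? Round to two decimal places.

12.09%

Mean R_i = (-12.3 + 5.4 − 12.1 + 21.7 + 9.8 + 5.5) / 6 = 3.0000%
Mean R_m = (-5.4 + 0.3 − 7.6 + 10.0 + 4.4 + 2.9) / 6 = 0.7667%
Σ(R_i − R̄_i)(R_m − R̄_m) = 422.2700  ⇒  Cov = 422.2700 / 6 = 70.3783
Σ(R_m − R̄_m)² = 211.2533  ⇒  Var(R_m) = 211.2533 / 6 = 35.2089
β = Cov / Var(R_m) = 70.3783 / 35.2089 = 1.9989
MRP = 6.9% − 1.7% = 5.20%
E(R) = R_f + β × MRP = 1.7% + 1.9989 × 5.2% = 12.09%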